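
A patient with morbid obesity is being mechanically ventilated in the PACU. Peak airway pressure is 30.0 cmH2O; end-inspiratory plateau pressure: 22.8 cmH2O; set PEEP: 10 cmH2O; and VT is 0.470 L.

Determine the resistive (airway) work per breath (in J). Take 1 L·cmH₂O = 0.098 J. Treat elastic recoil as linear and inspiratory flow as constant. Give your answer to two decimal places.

0.33

With constant inspiratory flow the resistive pressure is constant at PIP − Pplat = 30.0 − 22.8 = 7.2 cmH2O, so resistive work = 7.2 × 0.470 = 3.384 L·cmH2O.
× 0.098 J/(L·cmH2O) → 0.3316 J.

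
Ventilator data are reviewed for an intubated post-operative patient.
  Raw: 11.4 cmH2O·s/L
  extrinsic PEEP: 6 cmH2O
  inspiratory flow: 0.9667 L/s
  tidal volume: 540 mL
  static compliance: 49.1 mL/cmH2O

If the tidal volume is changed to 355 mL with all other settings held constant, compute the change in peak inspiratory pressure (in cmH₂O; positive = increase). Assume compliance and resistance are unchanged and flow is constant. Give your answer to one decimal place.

PIP = Vt/C + R·V̇ + PEEP (constant-flow equation of motion).
Only the elastic term changes: ΔPIP = ΔVt / C = (355 − 540) / 49.1 = -3.768 cmH2O.

-3.8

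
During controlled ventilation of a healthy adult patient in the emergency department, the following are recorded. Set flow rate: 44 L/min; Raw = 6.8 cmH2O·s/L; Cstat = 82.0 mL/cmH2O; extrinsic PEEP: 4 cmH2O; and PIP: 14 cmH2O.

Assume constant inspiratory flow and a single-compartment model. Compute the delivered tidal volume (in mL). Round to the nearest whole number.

Flow: 44 L/min ÷ 60 = 0.7333 L/s.
Equation of motion (constant flow): PIP = Vt/C + R·V̇ + PEEP.
Vt/C = PIP − R·V̇ − PEEP = 14 − 4.986 − 4 = 5.014 cmH2O.
Vt = C × 5.014 = 82.0 × 5.014 = 411.15 mL.

411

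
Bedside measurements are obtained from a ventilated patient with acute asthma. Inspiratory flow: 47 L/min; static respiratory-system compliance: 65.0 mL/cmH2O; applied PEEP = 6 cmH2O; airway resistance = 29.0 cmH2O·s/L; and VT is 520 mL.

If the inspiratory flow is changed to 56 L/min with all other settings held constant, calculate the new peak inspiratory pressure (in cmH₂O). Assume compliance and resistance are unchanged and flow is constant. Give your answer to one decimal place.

Flow: 47 L/min ÷ 60 = 0.7833 L/s.
New flow: 56 L/min ÷ 60 = 0.9333 L/s.
PIP = Vt/C + R·V̇ + PEEP (constant-flow equation of motion).
Only the resistive term changes: ΔPIP = R × ΔV̇ = 29.0 × (0.9333 − 0.7833) = 29.0 × 0.15 = 4.35 cmH2O.
Original PIP = 520/65.0 + 29.0×0.7833 + 6 = 36.716 cmH2O; new PIP = 36.716 + (4.35) = 41.066 cmH2O.

41.1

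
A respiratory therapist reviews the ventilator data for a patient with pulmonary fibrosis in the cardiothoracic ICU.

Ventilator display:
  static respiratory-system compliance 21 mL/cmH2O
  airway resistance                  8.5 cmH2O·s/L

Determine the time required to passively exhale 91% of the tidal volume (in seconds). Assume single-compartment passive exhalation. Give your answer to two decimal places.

τ = R × C = 8.5 × 21 mL/cmH2O = 8.5 × 0.021 L/cmH2O = 0.1785 s.
Exhaled fraction f = 1 − e^(−t/τ) → t = −τ·ln(1 − f) = −0.1785·ln(0.09) = 0.4298 s.

0.43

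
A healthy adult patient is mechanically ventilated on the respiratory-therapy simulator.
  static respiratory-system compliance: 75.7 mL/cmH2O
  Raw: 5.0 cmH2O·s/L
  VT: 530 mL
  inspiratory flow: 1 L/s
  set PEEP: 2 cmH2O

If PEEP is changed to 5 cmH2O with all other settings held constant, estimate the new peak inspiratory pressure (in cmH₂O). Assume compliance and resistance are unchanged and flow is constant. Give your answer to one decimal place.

17.0

PIP = Vt/C + R·V̇ + PEEP (constant-flow equation of motion).
Only the baseline term changes: ΔPIP = ΔPEEP = 5 − 2 = 3.0 cmH2O.
Original PIP = 530/75.7 + 5.0×1 + 2 = 14.001 cmH2O; new PIP = 14.001 + (3.0) = 17.001 cmH2O.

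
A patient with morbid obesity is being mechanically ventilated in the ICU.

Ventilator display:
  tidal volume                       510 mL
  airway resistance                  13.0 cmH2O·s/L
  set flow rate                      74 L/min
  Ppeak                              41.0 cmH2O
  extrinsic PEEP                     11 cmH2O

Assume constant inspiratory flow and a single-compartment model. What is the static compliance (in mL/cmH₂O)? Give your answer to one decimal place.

Flow: 74 L/min ÷ 60 = 1.2333 L/s.
Equation of motion (constant flow): PIP = Vt/C + R·V̇ + PEEP.
Vt/C = PIP − R·V̇ − PEEP = 41.0 − 13.0×1.2333 − 11 = 41.0 − 16.033 − 11 = 13.967 cmH2O.
C = Vt / 13.967 = 510 / 13.967 = 36.515 mL/cmH2O.

36.5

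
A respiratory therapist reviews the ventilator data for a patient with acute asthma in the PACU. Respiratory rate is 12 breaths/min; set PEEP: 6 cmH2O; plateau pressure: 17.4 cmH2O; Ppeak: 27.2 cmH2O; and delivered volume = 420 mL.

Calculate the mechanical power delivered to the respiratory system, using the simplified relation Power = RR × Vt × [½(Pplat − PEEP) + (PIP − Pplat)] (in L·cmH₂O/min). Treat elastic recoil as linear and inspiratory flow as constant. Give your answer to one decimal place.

78.1

Per-breath work = Vt × [½(Pplat−PEEP) + (PIP−Pplat)] = 0.420 × [0.5×11.4 + 9.8] = 0.420 × 15.5 = 6.51 L·cmH2O.
Power = 12 × 6.51 = 78.12 L·cmH2O/min.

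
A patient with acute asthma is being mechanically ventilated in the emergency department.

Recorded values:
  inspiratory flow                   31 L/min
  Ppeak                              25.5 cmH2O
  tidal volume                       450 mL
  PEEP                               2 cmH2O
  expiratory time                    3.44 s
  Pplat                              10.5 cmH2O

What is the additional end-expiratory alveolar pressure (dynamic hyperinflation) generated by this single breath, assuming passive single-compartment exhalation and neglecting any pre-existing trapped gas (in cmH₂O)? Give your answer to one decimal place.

Flow: 31 L/min ÷ 60 = 0.5167 L/s.
R = (PIP − Pplat)/V̇ = (25.5 − 10.5) / 0.5167 = 15.0/0.5167 = 29.03 cmH2O·s/L.
C = Vt/(Pplat − PEEP) = 450.0 / (10.5 − 2) = 450.0/8.5 = 52.941 mL/cmH2O.
τ = R × C = 29.03 × 0.05294 L/cmH2O = 1.537 s.
Fraction remaining = e^(−Te/τ) = e^(−3.44/1.537) = 0.1067; trapped volume = 450.0 × 0.1067 = 48.015 mL.
Additional alveolar pressure from trapping ≈ V_trapped / C = 48.015 / 52.941 = 0.907 cmH2O.

0.9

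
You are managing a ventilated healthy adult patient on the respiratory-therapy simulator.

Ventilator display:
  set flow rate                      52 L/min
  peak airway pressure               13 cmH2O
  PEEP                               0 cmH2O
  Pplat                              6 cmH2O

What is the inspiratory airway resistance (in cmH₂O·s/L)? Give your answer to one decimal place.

Flow: 52 L/min ÷ 60 = 0.8667 L/s.
Raw = (PIP − Pplat) / flow = (13 − 6) / 0.8667 = 7.0 / 0.8667 = 8.077 cmH2O·s/L.

8.1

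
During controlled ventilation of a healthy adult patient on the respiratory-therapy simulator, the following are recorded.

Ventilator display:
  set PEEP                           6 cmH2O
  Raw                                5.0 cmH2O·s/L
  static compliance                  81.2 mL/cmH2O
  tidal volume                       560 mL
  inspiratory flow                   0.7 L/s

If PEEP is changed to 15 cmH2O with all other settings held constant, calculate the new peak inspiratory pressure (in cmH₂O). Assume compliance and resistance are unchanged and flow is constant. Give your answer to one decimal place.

PIP = Vt/C + R·V̇ + PEEP (constant-flow equation of motion).
Only the baseline term changes: ΔPIP = ΔPEEP = 15 − 6 = 9.0 cmH2O.
Original PIP = 560/81.2 + 5.0×0.7 + 6 = 16.397 cmH2O; new PIP = 16.397 + (9.0) = 25.397 cmH2O.

25.4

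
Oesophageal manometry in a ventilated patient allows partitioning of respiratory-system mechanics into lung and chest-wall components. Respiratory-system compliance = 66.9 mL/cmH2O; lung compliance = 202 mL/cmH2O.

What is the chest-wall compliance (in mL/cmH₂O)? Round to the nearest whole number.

1/Ccw = 1/Crs − 1/CL.
1/Ccw = 1/66.9 − 1/202 = 0.009997.
Ccw = 100.03 mL/cmH2O.

100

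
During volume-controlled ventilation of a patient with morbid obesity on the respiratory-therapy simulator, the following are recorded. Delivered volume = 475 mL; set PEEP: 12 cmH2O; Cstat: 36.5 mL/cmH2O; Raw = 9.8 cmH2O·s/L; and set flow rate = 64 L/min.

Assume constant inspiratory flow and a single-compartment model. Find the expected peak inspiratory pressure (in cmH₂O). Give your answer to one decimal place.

35.5

Flow: 64 L/min ÷ 60 = 1.0667 L/s.
Equation of motion (constant flow): PIP = Vt/C + R·V̇ + PEEP.
PIP = 475/36.5 + 9.8×1.0667 + 12 = 13.014 + 10.454 + 12 = 35.468 cmH2O.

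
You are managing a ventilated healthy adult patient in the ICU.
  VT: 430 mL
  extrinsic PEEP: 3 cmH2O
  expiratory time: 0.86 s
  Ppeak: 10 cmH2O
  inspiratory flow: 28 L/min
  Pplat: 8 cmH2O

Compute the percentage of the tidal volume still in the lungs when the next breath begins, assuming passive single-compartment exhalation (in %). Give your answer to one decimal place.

9.7

Flow: 28 L/min ÷ 60 = 0.4667 L/s.
R = (PIP − Pplat)/V̇ = (10 − 8) / 0.4667 = 2.0/0.4667 = 4.285 cmH2O·s/L.
C = Vt/(Pplat − PEEP) = 430.0 / (8 − 3) = 430.0/5.0 = 86.0 mL/cmH2O.
τ = R × C = 4.285 × 0.086 L/cmH2O = 0.3685 s.
Fraction remaining at end-expiration = e^(−Te/τ) = e^(−0.86/0.3685) = 0.09693 → 9.693%.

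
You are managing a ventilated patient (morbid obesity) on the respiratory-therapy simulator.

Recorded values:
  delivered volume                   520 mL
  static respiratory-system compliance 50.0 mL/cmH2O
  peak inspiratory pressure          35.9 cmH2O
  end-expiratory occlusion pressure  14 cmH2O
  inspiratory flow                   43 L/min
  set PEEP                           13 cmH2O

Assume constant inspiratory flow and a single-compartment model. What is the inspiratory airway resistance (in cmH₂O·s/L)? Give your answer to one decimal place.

16.0

Flow: 43 L/min ÷ 60 = 0.7167 L/s.
Total PEEP = 14 cmH2O (set 13 + intrinsic 1); this is the baseline alveolar pressure.
Equation of motion (constant flow): PIP = Vt/C + R·V̇ + PEEP.
R·V̇ = PIP − Vt/C − PEEP = 35.9 − 520/50.0 − 14 = 35.9 − 10.4 − 14 = 11.5 cmH2O.
R = 11.5 / 0.7167 = 16.046 cmH2O·s/L.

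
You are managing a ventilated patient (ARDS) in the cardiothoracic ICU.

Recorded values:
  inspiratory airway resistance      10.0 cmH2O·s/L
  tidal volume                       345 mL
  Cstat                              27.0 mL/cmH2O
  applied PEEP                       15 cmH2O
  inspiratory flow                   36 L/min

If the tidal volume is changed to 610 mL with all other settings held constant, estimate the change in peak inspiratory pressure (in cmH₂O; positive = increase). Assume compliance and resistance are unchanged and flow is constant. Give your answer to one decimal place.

PIP = Vt/C + R·V̇ + PEEP (constant-flow equation of motion).
Only the elastic term changes: ΔPIP = ΔVt / C = (610 − 345) / 27.0 = 9.815 cmH2O.

9.8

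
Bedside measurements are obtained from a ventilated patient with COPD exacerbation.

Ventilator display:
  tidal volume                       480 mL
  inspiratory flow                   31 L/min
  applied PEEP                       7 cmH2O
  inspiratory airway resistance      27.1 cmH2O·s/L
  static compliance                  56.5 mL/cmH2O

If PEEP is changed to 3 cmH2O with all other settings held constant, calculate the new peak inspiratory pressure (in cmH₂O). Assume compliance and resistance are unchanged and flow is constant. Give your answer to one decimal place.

Flow: 31 L/min ÷ 60 = 0.5167 L/s.
PIP = Vt/C + R·V̇ + PEEP (constant-flow equation of motion).
Only the baseline term changes: ΔPIP = ΔPEEP = 3 − 7 = -4.0 cmH2O.
Original PIP = 480/56.5 + 27.1×0.5167 + 7 = 29.498 cmH2O; new PIP = 29.498 + (-4.0) = 25.498 cmH2O.

25.5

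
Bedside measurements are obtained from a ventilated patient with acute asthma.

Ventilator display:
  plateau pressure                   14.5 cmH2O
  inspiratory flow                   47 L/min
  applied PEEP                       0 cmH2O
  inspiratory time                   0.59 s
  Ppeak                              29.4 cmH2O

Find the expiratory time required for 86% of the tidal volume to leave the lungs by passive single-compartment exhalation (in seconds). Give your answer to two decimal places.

Flow: 47 L/min ÷ 60 = 0.7833 L/s.
Vt = flow × Ti = 0.7833 L/s × 0.59 s × 1000 mL/L = 462.15 mL.
R = (PIP − Pplat)/V̇ = (29.4 − 14.5) / 0.7833 = 14.9/0.7833 = 19.022 cmH2O·s/L.
C = Vt/(Pplat − PEEP) = 462.15 / (14.5 − 0) = 462.15/14.5 = 31.872 mL/cmH2O.
τ = R × C = 19.022 × 0.03187 L/cmH2O = 0.6062 s.
t = −τ·ln(1 − 0.86) = −0.6062·ln(0.14) = 1.192 s.

1.19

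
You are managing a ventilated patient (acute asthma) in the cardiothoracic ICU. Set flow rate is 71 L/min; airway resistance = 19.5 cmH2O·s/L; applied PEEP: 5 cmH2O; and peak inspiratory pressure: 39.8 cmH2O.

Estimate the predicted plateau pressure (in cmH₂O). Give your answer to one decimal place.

16.7

Flow: 71 L/min ÷ 60 = 1.1833 L/s.
Pplat = PIP − Raw × flow = 39.8 − 19.5 × 1.1833 = 39.8 − 23.074 = 16.726 cmH2O.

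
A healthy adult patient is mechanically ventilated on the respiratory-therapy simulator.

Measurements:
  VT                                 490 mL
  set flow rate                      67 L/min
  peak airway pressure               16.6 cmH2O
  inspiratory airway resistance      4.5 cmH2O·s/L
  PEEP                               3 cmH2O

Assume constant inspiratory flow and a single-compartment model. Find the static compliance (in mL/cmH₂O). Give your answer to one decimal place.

57.1

Flow: 67 L/min ÷ 60 = 1.1167 L/s.
Equation of motion (constant flow): PIP = Vt/C + R·V̇ + PEEP.
Vt/C = PIP − R·V̇ − PEEP = 16.6 − 4.5×1.1167 − 3 = 16.6 − 5.025 − 3 = 8.575 cmH2O.
C = Vt / 8.575 = 490 / 8.575 = 57.143 mL/cmH2O.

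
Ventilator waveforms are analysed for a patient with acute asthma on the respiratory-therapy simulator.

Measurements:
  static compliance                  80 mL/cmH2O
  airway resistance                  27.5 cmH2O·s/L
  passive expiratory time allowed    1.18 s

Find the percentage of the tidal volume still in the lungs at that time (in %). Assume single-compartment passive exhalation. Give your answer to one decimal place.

τ = R × C = 27.5 × 80 mL/cmH2O = 27.5 × 0.080 L/cmH2O = 2.2 s.
Passive exhalation: V(t)/V₀ = e^(−t/τ) = e^(−1.18/2.2) = 0.5849.
Fraction remaining = 0.5849 → 58.49%.

58.5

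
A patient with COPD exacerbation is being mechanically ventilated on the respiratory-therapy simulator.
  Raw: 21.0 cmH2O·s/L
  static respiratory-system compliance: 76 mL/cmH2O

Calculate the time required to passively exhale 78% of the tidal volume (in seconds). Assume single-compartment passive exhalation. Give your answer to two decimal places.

2.42

τ = R × C = 21.0 × 76 mL/cmH2O = 21.0 × 0.076 L/cmH2O = 1.596 s.
Exhaled fraction f = 1 − e^(−t/τ) → t = −τ·ln(1 − f) = −1.596·ln(0.22) = 2.417 s.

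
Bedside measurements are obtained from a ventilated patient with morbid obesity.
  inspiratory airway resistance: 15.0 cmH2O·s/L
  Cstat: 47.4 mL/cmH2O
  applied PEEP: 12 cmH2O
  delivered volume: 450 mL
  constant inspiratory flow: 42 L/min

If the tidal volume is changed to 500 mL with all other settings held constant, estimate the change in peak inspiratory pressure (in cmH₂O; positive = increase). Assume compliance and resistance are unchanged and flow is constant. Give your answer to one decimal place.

1.1

PIP = Vt/C + R·V̇ + PEEP (constant-flow equation of motion).
Only the elastic term changes: ΔPIP = ΔVt / C = (500 − 450) / 47.4 = 1.055 cmH2O.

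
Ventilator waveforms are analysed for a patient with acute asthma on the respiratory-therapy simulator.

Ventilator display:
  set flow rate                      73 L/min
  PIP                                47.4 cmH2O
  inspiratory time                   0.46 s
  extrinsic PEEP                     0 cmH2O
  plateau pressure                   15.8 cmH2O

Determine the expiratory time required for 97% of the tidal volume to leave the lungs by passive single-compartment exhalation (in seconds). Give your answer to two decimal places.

3.23

Flow: 73 L/min ÷ 60 = 1.2167 L/s.
Vt = flow × Ti = 1.2167 L/s × 0.46 s × 1000 mL/L = 559.68 mL.
R = (PIP − Pplat)/V̇ = (47.4 − 15.8) / 1.2167 = 31.6/1.2167 = 25.972 cmH2O·s/L.
C = Vt/(Pplat − PEEP) = 559.68 / (15.8 − 0) = 559.68/15.8 = 35.423 mL/cmH2O.
τ = R × C = 25.972 × 0.03542 L/cmH2O = 0.9199 s.
t = −τ·ln(1 − 0.97) = −0.9199·ln(0.03) = 3.226 s.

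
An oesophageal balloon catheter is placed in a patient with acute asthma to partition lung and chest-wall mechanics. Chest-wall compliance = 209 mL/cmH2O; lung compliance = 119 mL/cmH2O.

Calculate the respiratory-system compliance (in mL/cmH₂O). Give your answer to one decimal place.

Lung and chest wall are elastances in series: 1/Crs = 1/CL + 1/Ccw.
1/Crs = 1/119 + 1/209 = 0.01319.
Crs = 75.815 mL/cmH2O.

75.8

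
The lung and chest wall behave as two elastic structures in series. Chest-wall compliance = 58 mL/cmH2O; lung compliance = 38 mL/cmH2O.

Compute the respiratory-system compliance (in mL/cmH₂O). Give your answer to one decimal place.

Lung and chest wall are elastances in series: 1/Crs = 1/CL + 1/Ccw.
1/Crs = 1/38 + 1/58 = 0.04356.
Crs = 22.957 mL/cmH2O.

23.0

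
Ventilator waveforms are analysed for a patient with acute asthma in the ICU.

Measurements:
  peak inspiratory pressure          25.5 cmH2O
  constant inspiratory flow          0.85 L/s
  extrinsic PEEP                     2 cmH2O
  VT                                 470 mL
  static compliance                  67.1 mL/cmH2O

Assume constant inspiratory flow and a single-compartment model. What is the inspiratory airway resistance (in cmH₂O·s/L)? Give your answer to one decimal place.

Equation of motion (constant flow): PIP = Vt/C + R·V̇ + PEEP.
R·V̇ = PIP − Vt/C − PEEP = 25.5 − 470/67.1 − 2 = 25.5 − 7.004 − 2 = 16.496 cmH2O.
R = 16.496 / 0.85 = 19.407 cmH2O·s/L.

19.4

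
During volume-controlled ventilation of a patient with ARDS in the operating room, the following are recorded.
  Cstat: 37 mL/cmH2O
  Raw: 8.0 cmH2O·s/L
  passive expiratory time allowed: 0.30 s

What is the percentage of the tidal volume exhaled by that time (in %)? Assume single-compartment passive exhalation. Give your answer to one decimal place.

τ = R × C = 8.0 × 37 mL/cmH2O = 8.0 × 0.037 L/cmH2O = 0.296 s.
Passive exhalation: V(t)/V₀ = e^(−t/τ) = e^(−0.30/0.296) = 0.3629.
Fraction exhaled = 1 − 0.3629 = 0.6371 → 63.71%.

63.7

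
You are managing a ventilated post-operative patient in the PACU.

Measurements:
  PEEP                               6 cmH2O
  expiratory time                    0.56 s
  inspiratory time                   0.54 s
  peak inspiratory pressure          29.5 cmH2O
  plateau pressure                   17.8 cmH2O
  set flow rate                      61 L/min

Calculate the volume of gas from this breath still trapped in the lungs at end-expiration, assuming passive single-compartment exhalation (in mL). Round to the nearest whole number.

193

Flow: 61 L/min ÷ 60 = 1.0167 L/s.
Vt = flow × Ti = 1.0167 L/s × 0.54 s × 1000 mL/L = 549.02 mL.
R = (PIP − Pplat)/V̇ = (29.5 − 17.8) / 1.0167 = 11.7/1.0167 = 11.508 cmH2O·s/L.
C = Vt/(Pplat − PEEP) = 549.02 / (17.8 − 6) = 549.02/11.8 = 46.527 mL/cmH2O.
τ = R × C = 11.508 × 0.04653 L/cmH2O = 0.5355 s.
Fraction remaining = e^(−Te/τ) = e^(−0.56/0.5355) = 0.3514.
Trapped volume = 549.02 × 0.3514 = 192.93 mL.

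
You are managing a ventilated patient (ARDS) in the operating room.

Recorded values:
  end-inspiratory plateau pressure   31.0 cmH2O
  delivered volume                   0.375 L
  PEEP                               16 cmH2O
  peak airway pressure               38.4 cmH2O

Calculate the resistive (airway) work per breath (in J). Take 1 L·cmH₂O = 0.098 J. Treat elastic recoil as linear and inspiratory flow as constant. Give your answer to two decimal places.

0.27

With constant inspiratory flow the resistive pressure is constant at PIP − Pplat = 38.4 − 31.0 = 7.4 cmH2O, so resistive work = 7.4 × 0.375 = 2.775 L·cmH2O.
× 0.098 J/(L·cmH2O) → 0.272 J.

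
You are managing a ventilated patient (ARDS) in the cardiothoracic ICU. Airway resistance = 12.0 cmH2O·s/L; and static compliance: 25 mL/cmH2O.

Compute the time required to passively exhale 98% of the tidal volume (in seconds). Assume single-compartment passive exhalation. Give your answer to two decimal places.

τ = R × C = 12.0 × 25 mL/cmH2O = 12.0 × 0.025 L/cmH2O = 0.3 s.
Exhaled fraction f = 1 − e^(−t/τ) → t = −τ·ln(1 − f) = −0.3·ln(0.02) = 1.174 s.

1.17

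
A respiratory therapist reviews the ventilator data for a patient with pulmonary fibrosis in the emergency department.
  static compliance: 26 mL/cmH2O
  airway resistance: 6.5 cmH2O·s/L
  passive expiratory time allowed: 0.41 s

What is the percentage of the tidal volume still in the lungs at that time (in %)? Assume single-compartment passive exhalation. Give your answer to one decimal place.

τ = R × C = 6.5 × 26 mL/cmH2O = 6.5 × 0.026 L/cmH2O = 0.169 s.
Passive exhalation: V(t)/V₀ = e^(−t/τ) = e^(−0.41/0.169) = 0.08839.
Fraction remaining = 0.08839 → 8.839%.

8.8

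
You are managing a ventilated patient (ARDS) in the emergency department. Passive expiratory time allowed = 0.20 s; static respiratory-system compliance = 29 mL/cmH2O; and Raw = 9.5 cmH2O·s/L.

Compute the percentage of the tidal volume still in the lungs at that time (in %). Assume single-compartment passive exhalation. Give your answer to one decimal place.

τ = R × C = 9.5 × 29 mL/cmH2O = 9.5 × 0.029 L/cmH2O = 0.2755 s.
Passive exhalation: V(t)/V₀ = e^(−t/τ) = e^(−0.20/0.2755) = 0.4839.
Fraction remaining = 0.4839 → 48.39%.

48.4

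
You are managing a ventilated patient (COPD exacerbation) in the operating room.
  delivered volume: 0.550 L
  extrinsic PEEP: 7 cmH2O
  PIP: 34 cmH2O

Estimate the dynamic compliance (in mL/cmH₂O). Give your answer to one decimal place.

20.4

Dynamic compliance = Vt / (PIP − PEEP) = 550 / (34 − 7) = 550 / 27.0 = 20.37 mL/cmH2O.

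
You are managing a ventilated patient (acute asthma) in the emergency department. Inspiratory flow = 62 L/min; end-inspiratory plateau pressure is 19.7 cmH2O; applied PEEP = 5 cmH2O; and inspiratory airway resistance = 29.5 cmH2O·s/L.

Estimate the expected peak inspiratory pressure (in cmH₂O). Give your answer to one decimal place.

Flow: 62 L/min ÷ 60 = 1.0333 L/s.
PIP = Pplat + Raw × flow = 19.7 + 29.5 × 1.0333 = 19.7 + 30.482 = 50.182 cmH2O.

50.2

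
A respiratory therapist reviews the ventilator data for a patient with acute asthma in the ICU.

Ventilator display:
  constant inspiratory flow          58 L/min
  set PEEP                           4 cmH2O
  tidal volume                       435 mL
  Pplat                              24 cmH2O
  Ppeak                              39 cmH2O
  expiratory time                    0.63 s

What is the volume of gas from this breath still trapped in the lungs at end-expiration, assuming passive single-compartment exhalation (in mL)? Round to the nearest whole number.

Flow: 58 L/min ÷ 60 = 0.9667 L/s.
R = (PIP − Pplat)/V̇ = (39 − 24) / 0.9667 = 15.0/0.9667 = 15.517 cmH2O·s/L.
C = Vt/(Pplat − PEEP) = 435.0 / (24 − 4) = 435.0/20.0 = 21.75 mL/cmH2O.
τ = R × C = 15.517 × 0.02175 L/cmH2O = 0.3375 s.
Fraction remaining = e^(−Te/τ) = e^(−0.63/0.3375) = 0.1546.
Trapped volume = 435.0 × 0.1546 = 67.251 mL.

67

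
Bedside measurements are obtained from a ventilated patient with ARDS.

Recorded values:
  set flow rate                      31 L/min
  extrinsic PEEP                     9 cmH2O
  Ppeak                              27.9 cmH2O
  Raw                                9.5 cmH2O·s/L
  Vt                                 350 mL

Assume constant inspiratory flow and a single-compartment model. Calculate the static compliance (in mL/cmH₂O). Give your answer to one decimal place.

25.0

Flow: 31 L/min ÷ 60 = 0.5167 L/s.
Equation of motion (constant flow): PIP = Vt/C + R·V̇ + PEEP.
Vt/C = PIP − R·V̇ − PEEP = 27.9 − 9.5×0.5167 − 9 = 27.9 − 4.909 − 9 = 13.991 cmH2O.
C = Vt / 13.991 = 350 / 13.991 = 25.016 mL/cmH2O.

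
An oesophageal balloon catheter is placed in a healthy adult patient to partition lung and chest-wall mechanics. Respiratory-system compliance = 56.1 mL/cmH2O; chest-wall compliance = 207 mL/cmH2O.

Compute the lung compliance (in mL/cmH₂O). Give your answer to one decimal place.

1/CL = 1/Crs − 1/Ccw.
1/CL = 1/56.1 − 1/207 = 0.01299.
CL = 76.982 mL/cmH2O.

77.0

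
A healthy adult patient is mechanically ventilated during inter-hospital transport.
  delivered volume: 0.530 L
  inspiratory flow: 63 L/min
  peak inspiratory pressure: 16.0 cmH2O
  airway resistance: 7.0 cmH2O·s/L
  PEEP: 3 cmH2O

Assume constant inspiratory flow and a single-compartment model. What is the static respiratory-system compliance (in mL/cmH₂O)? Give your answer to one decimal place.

Flow: 63 L/min ÷ 60 = 1.05 L/s.
Equation of motion (constant flow): PIP = Vt/C + R·V̇ + PEEP.
Vt/C = PIP − R·V̇ − PEEP = 16.0 − 7.0×1.05 − 3 = 16.0 − 7.35 − 3 = 5.65 cmH2O.
C = Vt / 5.65 = 530 / 5.65 = 93.805 mL/cmH2O.

93.8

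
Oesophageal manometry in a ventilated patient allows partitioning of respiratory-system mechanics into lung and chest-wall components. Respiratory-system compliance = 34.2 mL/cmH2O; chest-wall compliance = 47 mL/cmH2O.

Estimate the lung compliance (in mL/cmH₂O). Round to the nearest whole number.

126

1/CL = 1/Crs − 1/Ccw.
1/CL = 1/34.2 − 1/47 = 0.007963.
CL = 125.58 mL/cmH2O.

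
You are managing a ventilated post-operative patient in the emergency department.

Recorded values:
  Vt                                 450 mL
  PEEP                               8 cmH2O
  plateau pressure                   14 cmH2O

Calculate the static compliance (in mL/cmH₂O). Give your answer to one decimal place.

75.0

Cstat = Vt / (Pplat − PEEP) = 450 / (14 − 8) = 450 / 6.0 = 75.0 mL/cmH2O.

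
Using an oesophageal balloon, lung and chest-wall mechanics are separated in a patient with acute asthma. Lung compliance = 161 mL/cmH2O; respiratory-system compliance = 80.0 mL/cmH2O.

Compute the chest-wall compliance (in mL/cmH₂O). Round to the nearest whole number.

1/Ccw = 1/Crs − 1/CL.
1/Ccw = 1/80.0 − 1/161 = 0.006289.
Ccw = 159.01 mL/cmH2O.

159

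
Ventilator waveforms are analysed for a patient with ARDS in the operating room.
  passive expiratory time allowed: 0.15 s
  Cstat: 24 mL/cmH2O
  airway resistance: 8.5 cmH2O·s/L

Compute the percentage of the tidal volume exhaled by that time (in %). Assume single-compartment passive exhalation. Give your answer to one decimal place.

τ = R × C = 8.5 × 24 mL/cmH2O = 8.5 × 0.024 L/cmH2O = 0.204 s.
Passive exhalation: V(t)/V₀ = e^(−t/τ) = e^(−0.15/0.204) = 0.4794.
Fraction exhaled = 1 − 0.4794 = 0.5206 → 52.06%.

52.1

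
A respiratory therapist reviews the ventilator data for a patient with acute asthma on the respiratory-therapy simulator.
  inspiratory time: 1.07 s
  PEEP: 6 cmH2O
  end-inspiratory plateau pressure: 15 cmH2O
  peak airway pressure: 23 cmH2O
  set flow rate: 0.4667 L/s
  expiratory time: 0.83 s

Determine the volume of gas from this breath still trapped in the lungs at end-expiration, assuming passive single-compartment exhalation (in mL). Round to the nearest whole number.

Vt = flow × Ti = 0.4667 L/s × 1.07 s × 1000 mL/L = 499.37 mL.
R = (PIP − Pplat)/V̇ = (23 − 15) / 0.4667 = 8.0/0.4667 = 17.142 cmH2O·s/L.
C = Vt/(Pplat − PEEP) = 499.37 / (15 − 6) = 499.37/9.0 = 55.486 mL/cmH2O.
τ = R × C = 17.142 × 0.05549 L/cmH2O = 0.9512 s.
Fraction remaining = e^(−Te/τ) = e^(−0.83/0.9512) = 0.4179.
Trapped volume = 499.37 × 0.4179 = 208.69 mL.

209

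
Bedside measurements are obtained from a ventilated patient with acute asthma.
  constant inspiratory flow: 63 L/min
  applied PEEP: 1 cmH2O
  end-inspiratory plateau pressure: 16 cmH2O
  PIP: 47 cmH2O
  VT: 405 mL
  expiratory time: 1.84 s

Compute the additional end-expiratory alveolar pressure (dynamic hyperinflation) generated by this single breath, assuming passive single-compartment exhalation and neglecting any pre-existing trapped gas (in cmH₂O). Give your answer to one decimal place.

1.5

Flow: 63 L/min ÷ 60 = 1.05 L/s.
R = (PIP − Pplat)/V̇ = (47 − 16) / 1.05 = 31.0/1.05 = 29.524 cmH2O·s/L.
C = Vt/(Pplat − PEEP) = 405.0 / (16 − 1) = 405.0/15.0 = 27.0 mL/cmH2O.
τ = R × C = 29.524 × 0.027 L/cmH2O = 0.7971 s.
Fraction remaining = e^(−Te/τ) = e^(−1.84/0.7971) = 0.09942; trapped volume = 405.0 × 0.09942 = 40.265 mL.
Additional alveolar pressure from trapping ≈ V_trapped / C = 40.265 / 27.0 = 1.491 cmH2O.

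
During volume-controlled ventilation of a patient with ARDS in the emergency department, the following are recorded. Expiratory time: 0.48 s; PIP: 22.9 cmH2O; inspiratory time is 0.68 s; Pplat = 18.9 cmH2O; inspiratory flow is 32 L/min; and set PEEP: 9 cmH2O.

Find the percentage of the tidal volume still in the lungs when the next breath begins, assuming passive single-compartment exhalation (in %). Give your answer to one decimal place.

17.4

Flow: 32 L/min ÷ 60 = 0.5333 L/s.
Vt = flow × Ti = 0.5333 L/s × 0.68 s × 1000 mL/L = 362.64 mL.
R = (PIP − Pplat)/V̇ = (22.9 − 18.9) / 0.5333 = 4.0/0.5333 = 7.5 cmH2O·s/L.
C = Vt/(Pplat − PEEP) = 362.64 / (18.9 − 9) = 362.64/9.9 = 36.63 mL/cmH2O.
τ = R × C = 7.5 × 0.03663 L/cmH2O = 0.2747 s.
Fraction remaining at end-expiration = e^(−Te/τ) = e^(−0.48/0.2747) = 0.1742 → 17.42%.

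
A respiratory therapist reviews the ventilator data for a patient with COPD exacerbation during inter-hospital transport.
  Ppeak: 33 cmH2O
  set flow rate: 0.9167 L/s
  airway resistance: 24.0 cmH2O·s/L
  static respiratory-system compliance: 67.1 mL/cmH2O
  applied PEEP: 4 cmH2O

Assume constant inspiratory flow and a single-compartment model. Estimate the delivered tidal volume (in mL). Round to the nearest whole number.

470

Equation of motion (constant flow): PIP = Vt/C + R·V̇ + PEEP.
Vt/C = PIP − R·V̇ − PEEP = 33 − 22.001 − 4 = 6.999 cmH2O.
Vt = C × 6.999 = 67.1 × 6.999 = 469.63 mL.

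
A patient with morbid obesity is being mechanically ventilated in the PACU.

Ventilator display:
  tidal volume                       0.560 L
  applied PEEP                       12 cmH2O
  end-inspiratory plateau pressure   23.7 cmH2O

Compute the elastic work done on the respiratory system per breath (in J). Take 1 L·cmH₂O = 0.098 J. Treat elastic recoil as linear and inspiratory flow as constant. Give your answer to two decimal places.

0.32

Elastic work ≈ ½ × (Pplat − PEEP) × Vt = 0.5 × (23.7 − 12) × 0.560 L = 0.5 × 11.7 × 0.560 = 3.276 L·cmH2O.
× 0.098 J/(L·cmH2O) → 0.321 J.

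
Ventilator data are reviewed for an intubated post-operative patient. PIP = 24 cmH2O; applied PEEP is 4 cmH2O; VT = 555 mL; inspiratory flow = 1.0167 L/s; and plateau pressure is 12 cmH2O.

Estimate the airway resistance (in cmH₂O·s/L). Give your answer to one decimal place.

Raw = (PIP − Pplat) / flow = (24 − 12) / 1.0167 = 12.0 / 1.0167 = 11.803 cmH2O·s/L.

11.8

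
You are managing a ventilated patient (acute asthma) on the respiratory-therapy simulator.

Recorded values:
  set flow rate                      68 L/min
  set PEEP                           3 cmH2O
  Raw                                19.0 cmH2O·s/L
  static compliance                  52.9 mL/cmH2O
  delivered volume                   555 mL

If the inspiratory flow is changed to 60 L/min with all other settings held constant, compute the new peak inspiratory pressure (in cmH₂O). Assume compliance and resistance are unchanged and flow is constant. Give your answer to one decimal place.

32.5

Flow: 68 L/min ÷ 60 = 1.1333 L/s.
New flow: 60 L/min ÷ 60 = 1 L/s.
PIP = Vt/C + R·V̇ + PEEP (constant-flow equation of motion).
Only the resistive term changes: ΔPIP = R × ΔV̇ = 19.0 × (1 − 1.1333) = 19.0 × -0.1333 = -2.533 cmH2O.
Original PIP = 555/52.9 + 19.0×1.1333 + 3 = 35.024 cmH2O; new PIP = 35.024 + (-2.533) = 32.491 cmH2O.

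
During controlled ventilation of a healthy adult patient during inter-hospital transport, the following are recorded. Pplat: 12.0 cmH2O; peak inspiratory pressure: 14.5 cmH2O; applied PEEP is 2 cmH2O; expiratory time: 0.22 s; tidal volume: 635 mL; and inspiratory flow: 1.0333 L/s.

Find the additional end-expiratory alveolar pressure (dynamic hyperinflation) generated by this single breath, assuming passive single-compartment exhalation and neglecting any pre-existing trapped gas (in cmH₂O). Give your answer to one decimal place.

2.4

R = (PIP − Pplat)/V̇ = (14.5 − 12.0) / 1.0333 = 2.5/1.0333 = 2.419 cmH2O·s/L.
C = Vt/(Pplat − PEEP) = 635.0 / (12.0 − 2) = 635.0/10.0 = 63.5 mL/cmH2O.
τ = R × C = 2.419 × 0.0635 L/cmH2O = 0.1536 s.
Fraction remaining = e^(−Te/τ) = e^(−0.22/0.1536) = 0.2388; trapped volume = 635.0 × 0.2388 = 151.64 mL.
Additional alveolar pressure from trapping ≈ V_trapped / C = 151.64 / 63.5 = 2.388 cmH2O.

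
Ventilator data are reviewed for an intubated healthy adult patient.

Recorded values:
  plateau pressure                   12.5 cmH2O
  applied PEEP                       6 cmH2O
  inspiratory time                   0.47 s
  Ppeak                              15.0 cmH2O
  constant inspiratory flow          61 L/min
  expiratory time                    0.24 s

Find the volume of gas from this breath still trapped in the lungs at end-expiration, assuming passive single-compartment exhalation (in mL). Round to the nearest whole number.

127

Flow: 61 L/min ÷ 60 = 1.0167 L/s.
Vt = flow × Ti = 1.0167 L/s × 0.47 s × 1000 mL/L = 477.85 mL.
R = (PIP − Pplat)/V̇ = (15.0 − 12.5) / 1.0167 = 2.5/1.0167 = 2.459 cmH2O·s/L.
C = Vt/(Pplat − PEEP) = 477.85 / (12.5 − 6) = 477.85/6.5 = 73.515 mL/cmH2O.
τ = R × C = 2.459 × 0.07352 L/cmH2O = 0.1808 s.
Fraction remaining = e^(−Te/τ) = e^(−0.24/0.1808) = 0.2652.
Trapped volume = 477.85 × 0.2652 = 126.73 mL.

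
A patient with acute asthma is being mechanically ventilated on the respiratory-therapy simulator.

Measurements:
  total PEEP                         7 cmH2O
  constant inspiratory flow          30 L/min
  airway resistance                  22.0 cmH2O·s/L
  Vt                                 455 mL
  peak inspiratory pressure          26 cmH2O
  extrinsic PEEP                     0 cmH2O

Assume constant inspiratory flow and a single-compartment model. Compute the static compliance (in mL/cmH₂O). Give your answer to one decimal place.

56.9

Flow: 30 L/min ÷ 60 = 0.5 L/s.
Total PEEP = 7 cmH2O (set 0 + intrinsic 7); this is the baseline alveolar pressure.
Equation of motion (constant flow): PIP = Vt/C + R·V̇ + PEEP.
Vt/C = PIP − R·V̇ − PEEP = 26 − 22.0×0.5 − 7 = 26 − 11.0 − 7 = 8.0 cmH2O.
C = Vt / 8.0 = 455 / 8.0 = 56.875 mL/cmH2O.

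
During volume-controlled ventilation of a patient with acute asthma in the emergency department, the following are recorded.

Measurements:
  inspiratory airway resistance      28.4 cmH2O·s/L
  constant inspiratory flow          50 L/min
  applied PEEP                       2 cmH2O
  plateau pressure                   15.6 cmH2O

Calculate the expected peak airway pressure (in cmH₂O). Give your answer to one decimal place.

Flow: 50 L/min ÷ 60 = 0.8333 L/s.
PIP = Pplat + Raw × flow = 15.6 + 28.4 × 0.8333 = 15.6 + 23.666 = 39.266 cmH2O.

39.3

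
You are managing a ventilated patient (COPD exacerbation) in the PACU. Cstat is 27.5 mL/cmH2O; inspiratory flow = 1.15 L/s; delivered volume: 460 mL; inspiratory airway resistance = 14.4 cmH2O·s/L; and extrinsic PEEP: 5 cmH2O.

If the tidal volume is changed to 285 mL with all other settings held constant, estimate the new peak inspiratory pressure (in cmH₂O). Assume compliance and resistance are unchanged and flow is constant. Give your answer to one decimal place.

31.9

PIP = Vt/C + R·V̇ + PEEP (constant-flow equation of motion).
Only the elastic term changes: ΔPIP = ΔVt / C = (285 − 460) / 27.5 = -6.364 cmH2O.
Original PIP = 460/27.5 + 14.4×1.15 + 5 = 38.287 cmH2O; new PIP = 38.287 + (-6.364) = 31.923 cmH2O.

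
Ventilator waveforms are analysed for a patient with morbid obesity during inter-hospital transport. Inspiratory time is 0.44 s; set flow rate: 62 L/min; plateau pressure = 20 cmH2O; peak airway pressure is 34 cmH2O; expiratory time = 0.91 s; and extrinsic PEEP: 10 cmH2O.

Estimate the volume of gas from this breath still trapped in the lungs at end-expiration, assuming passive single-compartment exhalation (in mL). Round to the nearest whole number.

Flow: 62 L/min ÷ 60 = 1.0333 L/s.
Vt = flow × Ti = 1.0333 L/s × 0.44 s × 1000 mL/L = 454.65 mL.
R = (PIP − Pplat)/V̇ = (34 − 20) / 1.0333 = 14.0/1.0333 = 13.549 cmH2O·s/L.
C = Vt/(Pplat − PEEP) = 454.65 / (20 − 10) = 454.65/10.0 = 45.465 mL/cmH2O.
τ = R × C = 13.549 × 0.04547 L/cmH2O = 0.6161 s.
Fraction remaining = e^(−Te/τ) = e^(−0.91/0.6161) = 0.2283.
Trapped volume = 454.65 × 0.2283 = 103.8 mL.

104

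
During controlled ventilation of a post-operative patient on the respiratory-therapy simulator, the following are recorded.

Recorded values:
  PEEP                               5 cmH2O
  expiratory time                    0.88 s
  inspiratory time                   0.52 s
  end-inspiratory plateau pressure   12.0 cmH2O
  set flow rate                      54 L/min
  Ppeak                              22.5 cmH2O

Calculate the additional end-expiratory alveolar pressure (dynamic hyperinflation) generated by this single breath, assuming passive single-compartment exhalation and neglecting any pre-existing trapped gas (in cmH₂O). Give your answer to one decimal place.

2.3

Flow: 54 L/min ÷ 60 = 0.9 L/s.
Vt = flow × Ti = 0.9 L/s × 0.52 s × 1000 mL/L = 468.0 mL.
R = (PIP − Pplat)/V̇ = (22.5 − 12.0) / 0.9 = 10.5/0.9 = 11.667 cmH2O·s/L.
C = Vt/(Pplat − PEEP) = 468.0 / (12.0 − 5) = 468.0/7.0 = 66.857 mL/cmH2O.
τ = R × C = 11.667 × 0.06686 L/cmH2O = 0.7801 s.
Fraction remaining = e^(−Te/τ) = e^(−0.88/0.7801) = 0.3237; trapped volume = 468.0 × 0.3237 = 151.49 mL.
Additional alveolar pressure from trapping ≈ V_trapped / C = 151.49 / 66.857 = 2.266 cmH2O.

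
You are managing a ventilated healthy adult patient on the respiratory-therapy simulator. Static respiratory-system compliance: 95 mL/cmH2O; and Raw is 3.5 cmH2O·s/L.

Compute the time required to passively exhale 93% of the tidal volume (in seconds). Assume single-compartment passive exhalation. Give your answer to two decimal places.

τ = R × C = 3.5 × 95 mL/cmH2O = 3.5 × 0.095 L/cmH2O = 0.3325 s.
Exhaled fraction f = 1 − e^(−t/τ) → t = −τ·ln(1 − f) = −0.3325·ln(0.07) = 0.8842 s.

0.88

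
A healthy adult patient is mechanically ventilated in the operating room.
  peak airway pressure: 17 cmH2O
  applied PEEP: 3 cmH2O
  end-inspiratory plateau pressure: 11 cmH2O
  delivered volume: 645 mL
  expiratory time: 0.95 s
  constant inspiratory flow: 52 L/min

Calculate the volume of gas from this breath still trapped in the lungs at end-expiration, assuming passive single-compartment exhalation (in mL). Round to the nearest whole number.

Flow: 52 L/min ÷ 60 = 0.8667 L/s.
R = (PIP − Pplat)/V̇ = (17 − 11) / 0.8667 = 6.0/0.8667 = 6.923 cmH2O·s/L.
C = Vt/(Pplat − PEEP) = 645.0 / (11 − 3) = 645.0/8.0 = 80.625 mL/cmH2O.
τ = R × C = 6.923 × 0.08063 L/cmH2O = 0.5582 s.
Fraction remaining = e^(−Te/τ) = e^(−0.95/0.5582) = 0.1823.
Trapped volume = 645.0 × 0.1823 = 117.58 mL.

118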